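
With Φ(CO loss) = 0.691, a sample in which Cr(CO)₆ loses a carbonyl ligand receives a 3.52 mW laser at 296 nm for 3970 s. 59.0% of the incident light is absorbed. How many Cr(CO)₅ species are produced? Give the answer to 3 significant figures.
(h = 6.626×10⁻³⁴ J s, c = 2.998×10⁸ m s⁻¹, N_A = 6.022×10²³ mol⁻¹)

Photon energy at 296 nm: hc/λ = (6.626×10⁻³⁴)(2.998×10⁸)/(296×10⁻⁹) = 6.711×10⁻¹⁹ J.
Energy delivered: (3.52 mW)(3970 s) = 13.97 J.
Photons incident: 13.97 / 6.711×10⁻¹⁹ = 2.082×10¹⁹, i.e. 2.082×10¹⁹/6.022×10²³ = 3.457×10⁻⁵ mol.
Photons absorbed: 0.590 × 3.457×10⁻⁵ = 2.040×10⁻⁵ mol.
Product: Φ × n_abs = 0.691 × 2.040×10⁻⁵ = 1.410×10⁻⁵ mol.
As a count: 1.410×10⁻⁵ × 6.022×10²³ = 8.49×10¹⁸.

8.49×10¹⁸ species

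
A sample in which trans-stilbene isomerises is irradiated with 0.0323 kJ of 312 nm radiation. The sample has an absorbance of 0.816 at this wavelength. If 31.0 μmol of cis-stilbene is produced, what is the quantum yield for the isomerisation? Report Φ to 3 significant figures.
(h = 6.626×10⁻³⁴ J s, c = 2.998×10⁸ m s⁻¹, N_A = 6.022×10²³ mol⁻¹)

Φ = 0.434

Product: 31.0 μmol = 3.10×10⁻⁵ mol.
Photon energy at 312 nm: hc/λ = (6.626×10⁻³⁴)(2.998×10⁸)/(312×10⁻⁹) = 6.367×10⁻¹⁹ J.
Incident energy: 0.0323 kJ = 32.3 J.
Photons incident: 32.3 / 6.367×10⁻¹⁹ = 5.073×10¹⁹, i.e. 5.073×10¹⁹/6.022×10²³ = 8.424×10⁻⁵ mol.
Fraction absorbed: 1 − 10^(−0.816) = 0.8472.
Photons absorbed: 0.8472 × 8.424×10⁻⁵ = 7.137×10⁻⁵ mol.
Φ = 3.10×10⁻⁵ mol / 7.137×10⁻⁵ mol photons = 0.434.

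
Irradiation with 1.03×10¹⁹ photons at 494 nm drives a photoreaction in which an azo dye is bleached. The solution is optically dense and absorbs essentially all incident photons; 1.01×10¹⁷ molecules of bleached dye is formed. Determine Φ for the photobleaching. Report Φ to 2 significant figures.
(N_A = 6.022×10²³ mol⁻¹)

Φ = 0.0098

Product: 1.01×10¹⁷ / 6.022×10²³ = 1.677×10⁻⁷ mol.
Moles of photons: 1.03×10¹⁹ / 6.022×10²³ = 1.710×10⁻⁵ mol.
Φ = 1.677×10⁻⁷ mol / 1.710×10⁻⁵ mol photons = 0.0098.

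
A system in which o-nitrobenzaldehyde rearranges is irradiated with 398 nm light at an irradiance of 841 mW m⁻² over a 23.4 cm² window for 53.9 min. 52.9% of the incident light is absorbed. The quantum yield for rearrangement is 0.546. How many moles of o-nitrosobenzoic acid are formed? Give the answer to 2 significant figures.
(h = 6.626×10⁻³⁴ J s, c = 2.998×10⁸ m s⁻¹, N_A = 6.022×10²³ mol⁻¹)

6.1×10⁻⁶ mol

Photon energy at 398 nm: hc/λ = (6.626×10⁻³⁴)(2.998×10⁸)/(398×10⁻⁹) = 4.991×10⁻¹⁹ J.
Energy delivered: (841 mW m⁻²)(23.4×10⁻⁴ m²)(3234 s) = 6.364 J.
Photons incident: 6.364 / 4.991×10⁻¹⁹ = 1.275×10¹⁹, i.e. 1.275×10¹⁹/6.022×10²³ = 2.117×10⁻⁵ mol.
Photons absorbed: 0.529 × 2.117×10⁻⁵ = 1.120×10⁻⁵ mol.
Product: Φ × n_abs = 0.546 × 1.120×10⁻⁵ = 6.115×10⁻⁶ mol.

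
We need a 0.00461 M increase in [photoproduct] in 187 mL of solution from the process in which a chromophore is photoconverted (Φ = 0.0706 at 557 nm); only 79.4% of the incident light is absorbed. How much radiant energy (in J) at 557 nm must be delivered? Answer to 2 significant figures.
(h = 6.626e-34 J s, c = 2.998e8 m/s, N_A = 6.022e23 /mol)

3300 J

Product: (0.00461 M)(0.187 L) = 8.621e-4 mol.
Photons that must be absorbed: 8.621e-4 / 0.0706 = 0.01221 mol.
Incident photons needed: 0.01221 / 0.794 = 0.01538 mol.
Photon energy: hc/λ = 3.566e-19 J; per mole, 2.147e5 J mol⁻¹.
Energy required: 0.01538 × 2.147e5 = 3300 J.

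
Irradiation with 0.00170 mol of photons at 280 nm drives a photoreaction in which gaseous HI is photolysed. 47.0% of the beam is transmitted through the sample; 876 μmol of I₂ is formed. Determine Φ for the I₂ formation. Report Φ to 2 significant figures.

Product: 876 μmol = 8.76×10⁻⁴ mol.
Fraction absorbed: 1 − 47.0/100 = 0.5300.
Photons absorbed: 0.5300 × 0.00170 = 9.010×10⁻⁴ mol.
Φ = 8.76×10⁻⁴ mol / 9.010×10⁻⁴ mol photons = 0.97.

Φ = 0.97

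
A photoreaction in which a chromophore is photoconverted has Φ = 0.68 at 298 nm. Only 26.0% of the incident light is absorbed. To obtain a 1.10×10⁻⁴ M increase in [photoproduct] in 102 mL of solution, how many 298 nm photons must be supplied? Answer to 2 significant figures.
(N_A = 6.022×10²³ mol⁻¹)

Product: (1.10×10⁻⁴ M)(0.102 L) = 1.122×10⁻⁵ mol.
Photons that must be absorbed: 1.122×10⁻⁵ / 0.68 = 1.650×10⁻⁵ mol.
Incident photons needed: 1.650×10⁻⁵ / 0.260 = 6.346×10⁻⁵ mol.
Photon count: 6.346×10⁻⁵ × 6.022×10²³ = 3.8×10¹⁹.

3.8×10¹⁹ photons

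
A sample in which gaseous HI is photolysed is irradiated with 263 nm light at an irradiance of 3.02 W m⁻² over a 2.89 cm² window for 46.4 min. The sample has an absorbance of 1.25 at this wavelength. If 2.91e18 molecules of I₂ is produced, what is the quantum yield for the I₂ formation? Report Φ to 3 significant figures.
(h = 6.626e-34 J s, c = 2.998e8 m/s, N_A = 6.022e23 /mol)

Product: 2.91e18 / 6.022e23 = 4.832e-6 mol.
Photon energy at 263 nm: hc/λ = (6.626e-34)(2.998e8)/(263e-9) = 7.553e-19 J.
Energy delivered: (3.02 W m⁻²)(2.89e-4 m²)(2784 s) = 2.430 J.
Photons incident: 2.430 / 7.553e-19 = 3.217e18, i.e. 3.217e18/6.022e23 = 5.342e-6 mol.
Fraction absorbed: 1 − 10^(−1.25) = 0.9438.
Photons absorbed: 0.9438 × 5.342e-6 = 5.042e-6 mol.
Φ = 4.832e-6 mol / 5.042e-6 mol photons = 0.958.

Φ = 0.958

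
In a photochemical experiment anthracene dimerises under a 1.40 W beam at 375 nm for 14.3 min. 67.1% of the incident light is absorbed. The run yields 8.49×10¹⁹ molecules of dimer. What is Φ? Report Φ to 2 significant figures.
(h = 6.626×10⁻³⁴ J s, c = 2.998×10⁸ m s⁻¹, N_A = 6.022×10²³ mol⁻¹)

Product: 8.49×10¹⁹ / 6.022×10²³ = 1.410×10⁻⁴ mol.
Photon energy at 375 nm: hc/λ = (6.626×10⁻³⁴)(2.998×10⁸)/(375×10⁻⁹) = 5.297×10⁻¹⁹ J.
Energy delivered: (1.40 W)(858 s) = 1201 J.
Photons incident: 1201 / 5.297×10⁻¹⁹ = 2.267×10²¹, i.e. 2.267×10²¹/6.022×10²³ = 0.003765 mol.
Photons absorbed: 0.671 × 0.003765 = 0.002526 mol.
Φ = 1.410×10⁻⁴ mol / 0.002526 mol photons = 0.056.

Φ = 0.056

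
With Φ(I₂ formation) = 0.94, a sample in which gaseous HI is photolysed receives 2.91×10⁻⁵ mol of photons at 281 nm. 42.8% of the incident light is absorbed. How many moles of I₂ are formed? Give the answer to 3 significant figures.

1.17×10⁻⁵ mol

Photons absorbed: 0.428 × 2.91×10⁻⁵ = 1.245×10⁻⁵ mol.
Product: Φ × n_abs = 0.94 × 1.245×10⁻⁵ = 1.170×10⁻⁵ mol.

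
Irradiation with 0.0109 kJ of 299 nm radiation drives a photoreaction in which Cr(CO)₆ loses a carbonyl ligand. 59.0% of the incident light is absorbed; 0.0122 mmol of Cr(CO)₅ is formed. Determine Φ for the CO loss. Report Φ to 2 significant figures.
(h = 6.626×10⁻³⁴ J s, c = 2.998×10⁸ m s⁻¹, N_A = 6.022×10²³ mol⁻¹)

Product: 0.0122 mmol = 1.22×10⁻⁵ mol.
Photon energy at 299 nm: hc/λ = (6.626×10⁻³⁴)(2.998×10⁸)/(299×10⁻⁹) = 6.644×10⁻¹⁹ J.
Incident energy: 0.0109 kJ = 10.9 J.
Photons incident: 10.9 / 6.644×10⁻¹⁹ = 1.641×10¹⁹, i.e. 1.641×10¹⁹/6.022×10²³ = 2.725×10⁻⁵ mol.
Photons absorbed: 0.590 × 2.725×10⁻⁵ = 1.608×10⁻⁵ mol.
Φ = 1.22×10⁻⁵ mol / 1.608×10⁻⁵ mol photons = 0.76.

Φ = 0.76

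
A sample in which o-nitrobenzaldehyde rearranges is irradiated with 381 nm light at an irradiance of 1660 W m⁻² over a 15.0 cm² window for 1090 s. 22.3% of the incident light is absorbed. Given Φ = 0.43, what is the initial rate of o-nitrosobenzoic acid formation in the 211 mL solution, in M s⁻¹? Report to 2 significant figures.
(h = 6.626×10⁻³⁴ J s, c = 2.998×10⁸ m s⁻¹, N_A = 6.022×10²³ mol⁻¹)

3.6×10⁻⁶ M s⁻¹

Photon energy at 381 nm: hc/λ = (6.626×10⁻³⁴)(2.998×10⁸)/(381×10⁻⁹) = 5.214×10⁻¹⁹ J.
Energy delivered: (1660 W m⁻²)(15.0×10⁻⁴ m²)(1090 s) = 2714 J.
Photons incident: 2714 / 5.214×10⁻¹⁹ = 5.205×10²¹, i.e. 5.205×10²¹/6.022×10²³ = 0.008643 mol.
Photons absorbed: 0.223 × 0.008643 = 0.001927 mol.
Product formed: 0.43 × 0.001927 = 8.286×10⁻⁴ mol.
Rate: 8.286×10⁻⁴ mol / (1090 s × 0.211 L) = 3.6×10⁻⁶ M s⁻¹.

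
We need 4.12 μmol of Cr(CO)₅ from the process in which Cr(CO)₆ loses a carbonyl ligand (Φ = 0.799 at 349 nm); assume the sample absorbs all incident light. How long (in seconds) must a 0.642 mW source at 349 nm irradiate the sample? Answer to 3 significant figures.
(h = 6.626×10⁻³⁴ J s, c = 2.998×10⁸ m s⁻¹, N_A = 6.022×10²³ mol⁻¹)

Product: 4.12 μmol = 4.12×10⁻⁶ mol.
Photons that must be absorbed: 4.12×10⁻⁶ / 0.799 = 5.156×10⁻⁶ mol.
Photon energy: hc/λ = 5.692×10⁻¹⁹ J; per mole, 3.428×10⁵ J mol⁻¹.
Energy required: 5.156×10⁻⁶ × 3.428×10⁵ = 1.767 J.
Time: 1.767 J / 0.000642 W = 2750 s.

t ≈ 2750 s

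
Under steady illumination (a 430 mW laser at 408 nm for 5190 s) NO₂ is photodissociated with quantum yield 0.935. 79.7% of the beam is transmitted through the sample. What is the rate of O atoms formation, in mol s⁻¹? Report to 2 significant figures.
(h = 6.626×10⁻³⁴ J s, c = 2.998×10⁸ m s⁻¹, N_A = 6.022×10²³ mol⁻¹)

Photon energy at 408 nm: hc/λ = (6.626×10⁻³⁴)(2.998×10⁸)/(408×10⁻⁹) = 4.869×10⁻¹⁹ J.
Energy delivered: (430 mW)(5190 s) = 2232 J.
Photons incident: 2232 / 4.869×10⁻¹⁹ = 4.584×10²¹, i.e. 4.584×10²¹/6.022×10²³ = 0.007612 mol.
Fraction absorbed: 1 − 79.7/100 = 0.2030.
Photons absorbed: 0.2030 × 0.007612 = 0.001545 mol.
Product formed: 0.935 × 0.001545 = 0.001445 mol.
Rate: 0.001445 / 5190 s = 2.8×10⁻⁷ mol s⁻¹.

2.8×10⁻⁷ mol s⁻¹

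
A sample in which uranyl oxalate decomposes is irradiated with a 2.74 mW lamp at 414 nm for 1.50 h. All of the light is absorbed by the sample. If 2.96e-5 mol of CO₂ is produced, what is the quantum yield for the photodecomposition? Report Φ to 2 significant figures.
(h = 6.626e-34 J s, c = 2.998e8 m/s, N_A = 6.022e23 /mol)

Φ = 0.58

Photon energy at 414 nm: hc/λ = (6.626e-34)(2.998e8)/(414e-9) = 4.798e-19 J.
Energy delivered: (2.74 mW)(5400 s) = 14.80 J.
Photons incident: 14.80 / 4.798e-19 = 3.085e19, i.e. 3.085e19/6.022e23 = 5.123e-5 mol.
Φ = 2.96e-5 mol / 5.123e-5 mol photons = 0.58.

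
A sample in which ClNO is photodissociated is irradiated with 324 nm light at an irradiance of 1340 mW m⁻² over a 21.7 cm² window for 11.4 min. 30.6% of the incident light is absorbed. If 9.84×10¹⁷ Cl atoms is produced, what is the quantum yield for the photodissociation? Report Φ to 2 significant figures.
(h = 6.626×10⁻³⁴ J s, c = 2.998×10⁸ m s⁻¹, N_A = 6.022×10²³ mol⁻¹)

Φ = 0.99

Product: 9.84×10¹⁷ / 6.022×10²³ = 1.634×10⁻⁶ mol.
Photon energy at 324 nm: hc/λ = (6.626×10⁻³⁴)(2.998×10⁸)/(324×10⁻⁹) = 6.131×10⁻¹⁹ J.
Energy delivered: (1340 mW m⁻²)(21.7×10⁻⁴ m²)(684 s) = 1.989 J.
Photons incident: 1.989 / 6.131×10⁻¹⁹ = 3.244×10¹⁸, i.e. 3.244×10¹⁸/6.022×10²³ = 5.387×10⁻⁶ mol.
Photons absorbed: 0.306 × 5.387×10⁻⁶ = 1.648×10⁻⁶ mol.
Φ = 1.634×10⁻⁶ mol / 1.648×10⁻⁶ mol photons = 0.99.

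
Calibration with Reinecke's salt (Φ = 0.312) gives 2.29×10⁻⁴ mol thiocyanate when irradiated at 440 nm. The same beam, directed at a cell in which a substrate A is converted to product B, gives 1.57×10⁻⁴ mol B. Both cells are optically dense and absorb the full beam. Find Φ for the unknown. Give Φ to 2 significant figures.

Photons absorbed by the actinometer: 2.29×10⁻⁴ / 0.312 = 7.340×10⁻⁴ mol.
Φ(unknown) = 1.57×10⁻⁴ / 7.340×10⁻⁴ = 0.21.

Φ = 0.21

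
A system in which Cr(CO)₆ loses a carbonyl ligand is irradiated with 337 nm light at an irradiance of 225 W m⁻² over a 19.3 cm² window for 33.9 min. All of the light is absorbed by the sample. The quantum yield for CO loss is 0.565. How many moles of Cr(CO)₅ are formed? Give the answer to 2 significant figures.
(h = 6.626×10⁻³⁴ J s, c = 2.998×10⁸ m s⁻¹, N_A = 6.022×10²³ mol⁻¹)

Photon energy at 337 nm: hc/λ = (6.626×10⁻³⁴)(2.998×10⁸)/(337×10⁻⁹) = 5.895×10⁻¹⁹ J.
Energy delivered: (225 W m⁻²)(19.3×10⁻⁴ m²)(2034 s) = 883.3 J.
Photons incident: 883.3 / 5.895×10⁻¹⁹ = 1.498×10²¹, i.e. 1.498×10²¹/6.022×10²³ = 0.002488 mol.
Product: Φ × n_abs = 0.565 × 0.002488 = 0.001406 mol.

0.0014 mol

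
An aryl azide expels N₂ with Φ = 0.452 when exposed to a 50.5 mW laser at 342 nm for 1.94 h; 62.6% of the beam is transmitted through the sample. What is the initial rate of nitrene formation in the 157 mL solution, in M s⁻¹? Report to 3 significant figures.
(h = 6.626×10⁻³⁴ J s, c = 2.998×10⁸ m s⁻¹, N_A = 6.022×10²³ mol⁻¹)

1.55×10⁻⁷ M s⁻¹

Photon energy at 342 nm: hc/λ = (6.626×10⁻³⁴)(2.998×10⁸)/(342×10⁻⁹) = 5.808×10⁻¹⁹ J.
Energy delivered: (50.5 mW)(6984 s) = 352.7 J.
Photons incident: 352.7 / 5.808×10⁻¹⁹ = 6.073×10²⁰, i.e. 6.073×10²⁰/6.022×10²³ = 0.001008 mol.
Fraction absorbed: 1 − 62.6/100 = 0.3740.
Photons absorbed: 0.3740 × 0.001008 = 3.770×10⁻⁴ mol.
Product formed: 0.452 × 3.770×10⁻⁴ = 1.704×10⁻⁴ mol.
Rate: 1.704×10⁻⁴ mol / (6984 s × 0.157 L) = 1.55×10⁻⁷ M s⁻¹.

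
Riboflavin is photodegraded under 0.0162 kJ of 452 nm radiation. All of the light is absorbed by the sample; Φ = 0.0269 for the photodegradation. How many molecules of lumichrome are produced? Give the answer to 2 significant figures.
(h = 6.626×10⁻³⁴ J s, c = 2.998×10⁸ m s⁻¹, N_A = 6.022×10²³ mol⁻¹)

Photon energy at 452 nm: hc/λ = (6.626×10⁻³⁴)(2.998×10⁸)/(452×10⁻⁹) = 4.395×10⁻¹⁹ J.
Incident energy: 0.0162 kJ = 16.2 J.
Photons incident: 16.2 / 4.395×10⁻¹⁹ = 3.686×10¹⁹, i.e. 3.686×10¹⁹/6.022×10²³ = 6.121×10⁻⁵ mol.
Product: Φ × n_abs = 0.0269 × 6.121×10⁻⁵ = 1.647×10⁻⁶ mol.
As a count: 1.647×10⁻⁶ × 6.022×10²³ = 9.9×10¹⁷.

9.9×10¹⁷ molecules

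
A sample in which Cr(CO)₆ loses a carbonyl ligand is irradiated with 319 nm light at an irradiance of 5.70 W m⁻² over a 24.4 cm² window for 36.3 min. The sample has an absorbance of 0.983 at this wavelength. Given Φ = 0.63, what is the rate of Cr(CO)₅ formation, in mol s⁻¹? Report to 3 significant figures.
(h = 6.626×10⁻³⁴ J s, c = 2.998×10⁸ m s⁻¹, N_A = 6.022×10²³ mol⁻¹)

Photon energy at 319 nm: hc/λ = (6.626×10⁻³⁴)(2.998×10⁸)/(319×10⁻⁹) = 6.227×10⁻¹⁹ J.
Energy delivered: (5.70 W m⁻²)(24.4×10⁻⁴ m²)(2178 s) = 30.29 J.
Photons incident: 30.29 / 6.227×10⁻¹⁹ = 4.864×10¹⁹, i.e. 4.864×10¹⁹/6.022×10²³ = 8.077×10⁻⁵ mol.
Fraction absorbed: 1 − 10^(−0.983) = 0.8960.
Photons absorbed: 0.8960 × 8.077×10⁻⁵ = 7.237×10⁻⁵ mol.
Product formed: 0.63 × 7.237×10⁻⁵ = 4.559×10⁻⁵ mol.
Rate: 4.559×10⁻⁵ / 2178 s = 2.09×10⁻⁸ mol s⁻¹.

2.09×10⁻⁸ mol s⁻¹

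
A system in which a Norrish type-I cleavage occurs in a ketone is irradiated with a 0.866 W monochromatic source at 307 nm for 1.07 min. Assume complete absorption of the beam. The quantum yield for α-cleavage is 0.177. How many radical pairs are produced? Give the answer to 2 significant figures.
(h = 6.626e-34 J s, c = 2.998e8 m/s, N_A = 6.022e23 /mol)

1.5e19 radical pairs

Photon energy at 307 nm: hc/λ = (6.626e-34)(2.998e8)/(307e-9) = 6.471e-19 J.
Energy delivered: (0.866 W)(64.2 s) = 55.60 J.
Photons incident: 55.60 / 6.471e-19 = 8.592e19, i.e. 8.592e19/6.022e23 = 1.427e-4 mol.
Product: Φ × n_abs = 0.177 × 1.427e-4 = 2.526e-5 mol.
As a count: 2.526e-5 × 6.022e23 = 1.5e19.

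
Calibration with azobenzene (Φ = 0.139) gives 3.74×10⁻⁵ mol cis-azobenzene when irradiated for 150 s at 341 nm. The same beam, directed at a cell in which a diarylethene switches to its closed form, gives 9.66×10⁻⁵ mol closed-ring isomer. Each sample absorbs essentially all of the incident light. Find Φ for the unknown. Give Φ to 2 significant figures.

Φ = 0.36

Photons absorbed by the actinometer: 3.74×10⁻⁵ / 0.139 = 2.691×10⁻⁴ mol.
Φ(unknown) = 9.66×10⁻⁵ / 2.691×10⁻⁴ = 0.36.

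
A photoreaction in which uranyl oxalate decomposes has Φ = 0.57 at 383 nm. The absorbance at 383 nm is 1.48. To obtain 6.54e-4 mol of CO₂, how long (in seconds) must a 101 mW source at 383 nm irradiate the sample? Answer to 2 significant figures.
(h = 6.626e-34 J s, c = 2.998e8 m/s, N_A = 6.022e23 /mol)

Photons that must be absorbed: 6.54e-4 / 0.57 = 0.001147 mol.
Fraction absorbed: 1 − 10^(−1.48) = 0.9669.
Incident photons needed: 0.001147 / 0.9669 = 0.001186 mol.
Photon energy: hc/λ = 5.187e-19 J; per mole, 3.124e5 J mol⁻¹.
Energy required: 0.001186 × 3.124e5 = 370.5 J.
Time: 370.5 J / 0.101 W = 3700 s.

t ≈ 3700 s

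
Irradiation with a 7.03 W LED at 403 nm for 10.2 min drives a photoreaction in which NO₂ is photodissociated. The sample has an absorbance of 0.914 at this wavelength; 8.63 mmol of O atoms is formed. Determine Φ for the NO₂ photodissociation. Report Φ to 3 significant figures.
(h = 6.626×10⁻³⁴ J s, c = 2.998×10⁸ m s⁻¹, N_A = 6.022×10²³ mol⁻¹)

Product: 8.63 mmol = 0.00863 mol.
Photon energy at 403 nm: hc/λ = (6.626×10⁻³⁴)(2.998×10⁸)/(403×10⁻⁹) = 4.929×10⁻¹⁹ J.
Energy delivered: (7.03 W)(612 s) = 4302 J.
Photons incident: 4302 / 4.929×10⁻¹⁹ = 8.728×10²¹, i.e. 8.728×10²¹/6.022×10²³ = 0.01449 mol.
Fraction absorbed: 1 − 10^(−0.914) = 0.8781.
Photons absorbed: 0.8781 × 0.01449 = 0.01272 mol.
Φ = 0.00863 mol / 0.01272 mol photons = 0.678.

Φ = 0.678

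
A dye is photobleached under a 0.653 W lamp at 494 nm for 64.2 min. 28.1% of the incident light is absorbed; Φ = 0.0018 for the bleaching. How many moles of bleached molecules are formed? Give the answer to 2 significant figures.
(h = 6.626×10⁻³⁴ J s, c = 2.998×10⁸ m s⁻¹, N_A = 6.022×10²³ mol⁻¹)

Photon energy at 494 nm: hc/λ = (6.626×10⁻³⁴)(2.998×10⁸)/(494×10⁻⁹) = 4.021×10⁻¹⁹ J.
Energy delivered: (0.653 W)(3852 s) = 2515 J.
Photons incident: 2515 / 4.021×10⁻¹⁹ = 6.255×10²¹, i.e. 6.255×10²¹/6.022×10²³ = 0.01039 mol.
Photons absorbed: 0.281 × 0.01039 = 0.002920 mol.
Product: Φ × n_abs = 0.0018 × 0.002920 = 5.256×10⁻⁶ mol.

5.3×10⁻⁶ mol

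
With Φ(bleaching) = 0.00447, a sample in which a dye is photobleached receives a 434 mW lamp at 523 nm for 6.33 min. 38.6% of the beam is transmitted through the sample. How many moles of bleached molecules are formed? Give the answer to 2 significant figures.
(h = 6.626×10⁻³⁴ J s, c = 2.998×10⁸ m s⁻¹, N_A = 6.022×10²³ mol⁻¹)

2.0×10⁻⁶ mol

Photon energy at 523 nm: hc/λ = (6.626×10⁻³⁴)(2.998×10⁸)/(523×10⁻⁹) = 3.798×10⁻¹⁹ J.
Energy delivered: (434 mW)(379.8 s) = 164.8 J.
Photons incident: 164.8 / 3.798×10⁻¹⁹ = 4.339×10²⁰, i.e. 4.339×10²⁰/6.022×10²³ = 7.205×10⁻⁴ mol.
Fraction absorbed: 1 − 38.6/100 = 0.6140.
Photons absorbed: 0.6140 × 7.205×10⁻⁴ = 4.424×10⁻⁴ mol.
Product: Φ × n_abs = 0.00447 × 4.424×10⁻⁴ = 1.978×10⁻⁶ mol.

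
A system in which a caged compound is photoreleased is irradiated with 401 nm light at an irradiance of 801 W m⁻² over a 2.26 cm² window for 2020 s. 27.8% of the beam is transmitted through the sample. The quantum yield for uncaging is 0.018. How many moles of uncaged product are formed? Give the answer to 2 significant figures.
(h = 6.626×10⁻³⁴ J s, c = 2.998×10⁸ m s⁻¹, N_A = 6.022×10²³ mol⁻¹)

1.6×10⁻⁵ mol

Photon energy at 401 nm: hc/λ = (6.626×10⁻³⁴)(2.998×10⁸)/(401×10⁻⁹) = 4.954×10⁻¹⁹ J.
Energy delivered: (801 W m⁻²)(2.26×10⁻⁴ m²)(2020 s) = 365.7 J.
Photons incident: 365.7 / 4.954×10⁻¹⁹ = 7.382×10²⁰, i.e. 7.382×10²⁰/6.022×10²³ = 0.001226 mol.
Fraction absorbed: 1 − 27.8/100 = 0.7220.
Photons absorbed: 0.7220 × 0.001226 = 8.852×10⁻⁴ mol.
Product: Φ × n_abs = 0.018 × 8.852×10⁻⁴ = 1.593×10⁻⁵ mol.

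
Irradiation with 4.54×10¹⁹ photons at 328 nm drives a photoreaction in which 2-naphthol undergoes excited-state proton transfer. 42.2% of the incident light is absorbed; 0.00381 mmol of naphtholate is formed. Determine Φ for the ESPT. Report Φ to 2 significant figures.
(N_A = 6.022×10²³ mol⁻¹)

Φ = 0.12

Product: 0.00381 mmol = 3.81×10⁻⁶ mol.
Moles of photons: 4.54×10¹⁹ / 6.022×10²³ = 7.539×10⁻⁵ mol.
Photons absorbed: 0.422 × 7.539×10⁻⁵ = 3.181×10⁻⁵ mol.
Φ = 3.81×10⁻⁶ mol / 3.181×10⁻⁵ mol photons = 0.12.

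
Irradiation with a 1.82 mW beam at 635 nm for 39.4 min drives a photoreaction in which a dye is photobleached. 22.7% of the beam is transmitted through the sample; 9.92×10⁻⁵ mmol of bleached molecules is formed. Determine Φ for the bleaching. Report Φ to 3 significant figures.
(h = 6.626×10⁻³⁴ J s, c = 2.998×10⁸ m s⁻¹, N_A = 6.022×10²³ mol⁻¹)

Product: 9.92×10⁻⁵ mmol = 9.92×10⁻⁸ mol.
Photon energy at 635 nm: hc/λ = (6.626×10⁻³⁴)(2.998×10⁸)/(635×10⁻⁹) = 3.128×10⁻¹⁹ J.
Energy delivered: (1.82 mW)(2364 s) = 4.302 J.
Photons incident: 4.302 / 3.128×10⁻¹⁹ = 1.375×10¹⁹, i.e. 1.375×10¹⁹/6.022×10²³ = 2.283×10⁻⁵ mol.
Fraction absorbed: 1 − 22.7/100 = 0.7730.
Photons absorbed: 0.7730 × 2.283×10⁻⁵ = 1.765×10⁻⁵ mol.
Φ = 9.92×10⁻⁸ mol / 1.765×10⁻⁵ mol photons = 0.00562.

Φ = 0.00562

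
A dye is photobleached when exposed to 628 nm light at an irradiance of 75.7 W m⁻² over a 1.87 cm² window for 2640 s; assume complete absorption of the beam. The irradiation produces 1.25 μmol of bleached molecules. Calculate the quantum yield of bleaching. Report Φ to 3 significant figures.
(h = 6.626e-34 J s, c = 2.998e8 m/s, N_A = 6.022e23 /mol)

Product: 1.25 μmol = 1.25e-6 mol.
Photon energy at 628 nm: hc/λ = (6.626e-34)(2.998e8)/(628e-9) = 3.163e-19 J.
Energy delivered: (75.7 W m⁻²)(1.87e-4 m²)(2640 s) = 37.37 J.
Photons incident: 37.37 / 3.163e-19 = 1.181e20, i.e. 1.181e20/6.022e23 = 1.961e-4 mol.
Φ = 1.25e-6 mol / 1.961e-4 mol photons = 0.00637.

Φ = 0.00637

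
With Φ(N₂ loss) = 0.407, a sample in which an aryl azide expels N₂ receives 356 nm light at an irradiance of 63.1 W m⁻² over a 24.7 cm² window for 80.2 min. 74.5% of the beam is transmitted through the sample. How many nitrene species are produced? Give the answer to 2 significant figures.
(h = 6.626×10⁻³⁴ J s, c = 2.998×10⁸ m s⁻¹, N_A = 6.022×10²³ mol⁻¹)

Photon energy at 356 nm: hc/λ = (6.626×10⁻³⁴)(2.998×10⁸)/(356×10⁻⁹) = 5.580×10⁻¹⁹ J.
Energy delivered: (63.1 W m⁻²)(24.7×10⁻⁴ m²)(4812 s) = 750.0 J.
Photons incident: 750.0 / 5.580×10⁻¹⁹ = 1.344×10²¹, i.e. 1.344×10²¹/6.022×10²³ = 0.002232 mol.
Fraction absorbed: 1 − 74.5/100 = 0.2550.
Photons absorbed: 0.2550 × 0.002232 = 5.692×10⁻⁴ mol.
Product: Φ × n_abs = 0.407 × 5.692×10⁻⁴ = 2.317×10⁻⁴ mol.
As a count: 2.317×10⁻⁴ × 6.022×10²³ = 1.4×10²⁰.

1.4×10²⁰ species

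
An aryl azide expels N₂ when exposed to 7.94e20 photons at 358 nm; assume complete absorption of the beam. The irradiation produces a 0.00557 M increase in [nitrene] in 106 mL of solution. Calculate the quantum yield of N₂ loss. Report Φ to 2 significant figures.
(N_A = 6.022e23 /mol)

Φ = 0.45

Product: (0.00557 M)(0.106 L) = 5.904e-4 mol.
Moles of photons: 7.94e20 / 6.022e23 = 0.001318 mol.
Φ = 5.904e-4 mol / 0.001318 mol photons = 0.45.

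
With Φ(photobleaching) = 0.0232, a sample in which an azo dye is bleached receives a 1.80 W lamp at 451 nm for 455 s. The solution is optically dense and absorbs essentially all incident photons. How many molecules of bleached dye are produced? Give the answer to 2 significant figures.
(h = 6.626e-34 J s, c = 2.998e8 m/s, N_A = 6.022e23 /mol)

4.3e19 molecules

Photon energy at 451 nm: hc/λ = (6.626e-34)(2.998e8)/(451e-9) = 4.405e-19 J.
Energy delivered: (1.80 W)(455 s) = 819.0 J.
Photons incident: 819.0 / 4.405e-19 = 1.859e21, i.e. 1.859e21/6.022e23 = 0.003087 mol.
Product: Φ × n_abs = 0.0232 × 0.003087 = 7.162e-5 mol.
As a count: 7.162e-5 × 6.022e23 = 4.3e19.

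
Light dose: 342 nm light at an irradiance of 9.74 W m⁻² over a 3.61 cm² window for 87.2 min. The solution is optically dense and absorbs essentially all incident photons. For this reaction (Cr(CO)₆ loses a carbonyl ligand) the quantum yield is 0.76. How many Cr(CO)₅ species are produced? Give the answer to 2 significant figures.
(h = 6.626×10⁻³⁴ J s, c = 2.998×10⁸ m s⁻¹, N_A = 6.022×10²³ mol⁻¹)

Photon energy at 342 nm: hc/λ = (6.626×10⁻³⁴)(2.998×10⁸)/(342×10⁻⁹) = 5.808×10⁻¹⁹ J.
Energy delivered: (9.74 W m⁻²)(3.61×10⁻⁴ m²)(5232 s) = 18.40 J.
Photons incident: 18.40 / 5.808×10⁻¹⁹ = 3.168×10¹⁹, i.e. 3.168×10¹⁹/6.022×10²³ = 5.261×10⁻⁵ mol.
Product: Φ × n_abs = 0.76 × 5.261×10⁻⁵ = 3.998×10⁻⁵ mol.
As a count: 3.998×10⁻⁵ × 6.022×10²³ = 2.4×10¹⁹.

2.4×10¹⁹ species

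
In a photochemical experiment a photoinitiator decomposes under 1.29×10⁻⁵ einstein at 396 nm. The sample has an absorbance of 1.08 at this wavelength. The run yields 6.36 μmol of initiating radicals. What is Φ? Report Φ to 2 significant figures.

Φ = 0.54

Product: 6.36 μmol = 6.36×10⁻⁶ mol.
Fraction absorbed: 1 − 10^(−1.08) = 0.9168.
Photons absorbed: 0.9168 × 1.29×10⁻⁵ = 1.183×10⁻⁵ mol.
Φ = 6.36×10⁻⁶ mol / 1.183×10⁻⁵ mol photons = 0.54.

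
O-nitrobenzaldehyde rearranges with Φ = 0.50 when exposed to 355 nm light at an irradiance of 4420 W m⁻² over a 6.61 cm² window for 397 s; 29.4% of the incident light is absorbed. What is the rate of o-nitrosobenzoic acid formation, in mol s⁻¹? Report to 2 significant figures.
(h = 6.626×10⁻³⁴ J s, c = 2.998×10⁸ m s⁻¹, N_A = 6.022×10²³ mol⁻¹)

Photon energy at 355 nm: hc/λ = (6.626×10⁻³⁴)(2.998×10⁸)/(355×10⁻⁹) = 5.596×10⁻¹⁹ J.
Energy delivered: (4420 W m⁻²)(6.61×10⁻⁴ m²)(397 s) = 1160 J.
Photons incident: 1160 / 5.596×10⁻¹⁹ = 2.073×10²¹, i.e. 2.073×10²¹/6.022×10²³ = 0.003442 mol.
Photons absorbed: 0.294 × 0.003442 = 0.001012 mol.
Product formed: 0.50 × 0.001012 = 5.060×10⁻⁴ mol.
Rate: 5.060×10⁻⁴ / 397 s = 1.3×10⁻⁶ mol s⁻¹.

1.3×10⁻⁶ mol s⁻¹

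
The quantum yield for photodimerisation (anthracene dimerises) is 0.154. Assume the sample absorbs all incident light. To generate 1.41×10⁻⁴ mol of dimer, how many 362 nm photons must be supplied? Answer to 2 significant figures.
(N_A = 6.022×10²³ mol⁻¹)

5.5×10²⁰ photons

Photons that must be absorbed: 1.41×10⁻⁴ / 0.154 = 9.156×10⁻⁴ mol.
Photon count: 9.156×10⁻⁴ × 6.022×10²³ = 5.5×10²⁰.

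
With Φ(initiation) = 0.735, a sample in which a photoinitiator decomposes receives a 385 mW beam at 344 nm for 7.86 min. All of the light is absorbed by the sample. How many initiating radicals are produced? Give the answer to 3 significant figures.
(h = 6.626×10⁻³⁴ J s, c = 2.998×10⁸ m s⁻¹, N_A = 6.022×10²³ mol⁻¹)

Photon energy at 344 nm: hc/λ = (6.626×10⁻³⁴)(2.998×10⁸)/(344×10⁻⁹) = 5.775×10⁻¹⁹ J.
Energy delivered: (385 mW)(471.6 s) = 181.6 J.
Photons incident: 181.6 / 5.775×10⁻¹⁹ = 3.145×10²⁰, i.e. 3.145×10²⁰/6.022×10²³ = 5.223×10⁻⁴ mol.
Product: Φ × n_abs = 0.735 × 5.223×10⁻⁴ = 3.839×10⁻⁴ mol.
As a count: 3.839×10⁻⁴ × 6.022×10²³ = 2.31×10²⁰.

2.31×10²⁰ initiating radicals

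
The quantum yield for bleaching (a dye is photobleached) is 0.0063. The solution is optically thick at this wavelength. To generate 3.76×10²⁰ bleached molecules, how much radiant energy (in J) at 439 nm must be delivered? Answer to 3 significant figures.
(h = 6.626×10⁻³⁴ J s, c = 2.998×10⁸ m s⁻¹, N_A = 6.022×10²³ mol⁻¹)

2.70×10⁴ J

Product: 3.76×10²⁰ / 6.022×10²³ = 6.244×10⁻⁴ mol.
Photons that must be absorbed: 6.244×10⁻⁴ / 0.0063 = 0.09911 mol.
Photon energy: hc/λ = 4.525×10⁻¹⁹ J; per mole, 2.725×10⁵ J mol⁻¹.
Energy required: 0.09911 × 2.725×10⁵ = 2.70×10⁴ J.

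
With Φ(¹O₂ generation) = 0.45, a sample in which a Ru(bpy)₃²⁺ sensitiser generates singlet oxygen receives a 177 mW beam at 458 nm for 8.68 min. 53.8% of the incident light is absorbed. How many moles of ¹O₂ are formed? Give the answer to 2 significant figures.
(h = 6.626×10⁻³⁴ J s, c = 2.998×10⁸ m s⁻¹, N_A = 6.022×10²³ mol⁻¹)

Photon energy at 458 nm: hc/λ = (6.626×10⁻³⁴)(2.998×10⁸)/(458×10⁻⁹) = 4.337×10⁻¹⁹ J.
Energy delivered: (177 mW)(520.8 s) = 92.18 J.
Photons incident: 92.18 / 4.337×10⁻¹⁹ = 2.125×10²⁰, i.e. 2.125×10²⁰/6.022×10²³ = 3.529×10⁻⁴ mol.
Photons absorbed: 0.538 × 3.529×10⁻⁴ = 1.899×10⁻⁴ mol.
Product: Φ × n_abs = 0.45 × 1.899×10⁻⁴ = 8.546×10⁻⁵ mol.

8.5×10⁻⁵ mol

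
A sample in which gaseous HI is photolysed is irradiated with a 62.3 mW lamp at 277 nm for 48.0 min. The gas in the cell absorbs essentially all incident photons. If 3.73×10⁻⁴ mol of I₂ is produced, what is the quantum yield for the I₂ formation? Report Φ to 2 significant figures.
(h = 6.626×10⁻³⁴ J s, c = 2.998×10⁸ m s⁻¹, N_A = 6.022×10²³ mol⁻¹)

Φ = 0.90

Photon energy at 277 nm: hc/λ = (6.626×10⁻³⁴)(2.998×10⁸)/(277×10⁻⁹) = 7.171×10⁻¹⁹ J.
Energy delivered: (62.3 mW)(2880 s) = 179.4 J.
Photons incident: 179.4 / 7.171×10⁻¹⁹ = 2.502×10²⁰, i.e. 2.502×10²⁰/6.022×10²³ = 4.155×10⁻⁴ mol.
Φ = 3.73×10⁻⁴ mol / 4.155×10⁻⁴ mol photons = 0.90.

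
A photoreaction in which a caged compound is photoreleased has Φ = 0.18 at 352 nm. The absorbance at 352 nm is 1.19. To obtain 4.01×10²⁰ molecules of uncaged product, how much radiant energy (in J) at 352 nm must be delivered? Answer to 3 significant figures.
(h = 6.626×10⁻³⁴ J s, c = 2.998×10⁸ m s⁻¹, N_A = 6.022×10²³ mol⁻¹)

Product: 4.01×10²⁰ / 6.022×10²³ = 6.659×10⁻⁴ mol.
Photons that must be absorbed: 6.659×10⁻⁴ / 0.18 = 0.003699 mol.
Fraction absorbed: 1 − 10^(−1.19) = 0.9354.
Incident photons needed: 0.003699 / 0.9354 = 0.003954 mol.
Photon energy: hc/λ = 5.643×10⁻¹⁹ J; per mole, 3.398×10⁵ J mol⁻¹.
Energy required: 0.003954 × 3.398×10⁵ = 1340 J.

1340 J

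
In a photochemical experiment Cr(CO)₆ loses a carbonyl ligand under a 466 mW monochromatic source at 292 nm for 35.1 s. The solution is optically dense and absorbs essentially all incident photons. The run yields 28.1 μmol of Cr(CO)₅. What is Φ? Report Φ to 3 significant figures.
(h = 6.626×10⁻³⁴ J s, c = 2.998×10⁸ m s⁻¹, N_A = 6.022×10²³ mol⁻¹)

Product: 28.1 μmol = 2.81×10⁻⁵ mol.
Photon energy at 292 nm: hc/λ = (6.626×10⁻³⁴)(2.998×10⁸)/(292×10⁻⁹) = 6.803×10⁻¹⁹ J.
Energy delivered: (466 mW)(35.1 s) = 16.36 J.
Photons incident: 16.36 / 6.803×10⁻¹⁹ = 2.405×10¹⁹, i.e. 2.405×10¹⁹/6.022×10²³ = 3.994×10⁻⁵ mol.
Φ = 2.81×10⁻⁵ mol / 3.994×10⁻⁵ mol photons = 0.704.

Φ = 0.704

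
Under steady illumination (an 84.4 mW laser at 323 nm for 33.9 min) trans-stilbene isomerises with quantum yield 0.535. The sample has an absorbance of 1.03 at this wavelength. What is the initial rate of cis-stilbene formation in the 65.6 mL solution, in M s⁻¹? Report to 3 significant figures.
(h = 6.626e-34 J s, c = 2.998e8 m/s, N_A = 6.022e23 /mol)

1.69e-6 M s⁻¹

Photon energy at 323 nm: hc/λ = (6.626e-34)(2.998e8)/(323e-9) = 6.150e-19 J.
Energy delivered: (84.4 mW)(2034 s) = 171.7 J.
Photons incident: 171.7 / 6.150e-19 = 2.792e20, i.e. 2.792e20/6.022e23 = 4.636e-4 mol.
Fraction absorbed: 1 − 10^(−1.03) = 0.9067.
Photons absorbed: 0.9067 × 4.636e-4 = 4.203e-4 mol.
Product formed: 0.535 × 4.203e-4 = 2.249e-4 mol.
Rate: 2.249e-4 mol / (2034 s × 0.0656 L) = 1.69e-6 M s⁻¹.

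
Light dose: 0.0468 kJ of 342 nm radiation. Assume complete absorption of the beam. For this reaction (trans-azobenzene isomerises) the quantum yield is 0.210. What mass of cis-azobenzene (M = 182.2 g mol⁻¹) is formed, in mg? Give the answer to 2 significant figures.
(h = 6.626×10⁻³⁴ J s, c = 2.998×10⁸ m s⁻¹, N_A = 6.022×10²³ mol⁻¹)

5.1 mg

Photon energy at 342 nm: hc/λ = (6.626×10⁻³⁴)(2.998×10⁸)/(342×10⁻⁹) = 5.808×10⁻¹⁹ J.
Incident energy: 0.0468 kJ = 46.8 J.
Photons incident: 46.8 / 5.808×10⁻¹⁹ = 8.058×10¹⁹, i.e. 8.058×10¹⁹/6.022×10²³ = 1.338×10⁻⁴ mol.
Product: Φ × n_abs = 0.210 × 1.338×10⁻⁴ = 2.810×10⁻⁵ mol.
Mass: 2.810×10⁻⁵ × 182.2 = 0.005120 g = 5.1 mg.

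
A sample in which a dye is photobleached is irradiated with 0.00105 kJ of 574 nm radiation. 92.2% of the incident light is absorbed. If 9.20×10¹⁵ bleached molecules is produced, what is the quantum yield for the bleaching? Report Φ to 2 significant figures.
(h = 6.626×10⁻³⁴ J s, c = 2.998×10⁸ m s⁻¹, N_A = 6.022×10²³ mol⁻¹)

Φ = 0.0033

Product: 9.20×10¹⁵ / 6.022×10²³ = 1.528×10⁻⁸ mol.
Photon energy at 574 nm: hc/λ = (6.626×10⁻³⁴)(2.998×10⁸)/(574×10⁻⁹) = 3.461×10⁻¹⁹ J.
Incident energy: 0.00105 kJ = 1.05 J.
Photons incident: 1.05 / 3.461×10⁻¹⁹ = 3.034×10¹⁸, i.e. 3.034×10¹⁸/6.022×10²³ = 5.038×10⁻⁶ mol.
Photons absorbed: 0.922 × 5.038×10⁻⁶ = 4.645×10⁻⁶ mol.
Φ = 1.528×10⁻⁸ mol / 4.645×10⁻⁶ mol photons = 0.0033.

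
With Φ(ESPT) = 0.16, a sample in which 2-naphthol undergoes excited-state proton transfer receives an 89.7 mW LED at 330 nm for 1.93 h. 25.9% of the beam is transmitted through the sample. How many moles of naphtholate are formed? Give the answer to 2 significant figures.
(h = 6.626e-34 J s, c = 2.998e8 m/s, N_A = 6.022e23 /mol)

Photon energy at 330 nm: hc/λ = (6.626e-34)(2.998e8)/(330e-9) = 6.020e-19 J.
Energy delivered: (89.7 mW)(6948 s) = 623.2 J.
Photons incident: 623.2 / 6.020e-19 = 1.035e21, i.e. 1.035e21/6.022e23 = 0.001719 mol.
Fraction absorbed: 1 − 25.9/100 = 0.7410.
Photons absorbed: 0.7410 × 0.001719 = 0.001274 mol.
Product: Φ × n_abs = 0.16 × 0.001274 = 2.038e-4 mol.

2.0e-4 mol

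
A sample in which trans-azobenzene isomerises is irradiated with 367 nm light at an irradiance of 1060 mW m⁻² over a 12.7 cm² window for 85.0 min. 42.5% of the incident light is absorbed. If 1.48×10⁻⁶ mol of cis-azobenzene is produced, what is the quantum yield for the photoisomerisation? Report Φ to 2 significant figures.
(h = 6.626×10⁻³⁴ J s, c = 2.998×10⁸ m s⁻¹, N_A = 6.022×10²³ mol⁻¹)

Photon energy at 367 nm: hc/λ = (6.626×10⁻³⁴)(2.998×10⁸)/(367×10⁻⁹) = 5.413×10⁻¹⁹ J.
Energy delivered: (1060 mW m⁻²)(12.7×10⁻⁴ m²)(5100 s) = 6.866 J.
Photons incident: 6.866 / 5.413×10⁻¹⁹ = 1.268×10¹⁹, i.e. 1.268×10¹⁹/6.022×10²³ = 2.106×10⁻⁵ mol.
Photons absorbed: 0.425 × 2.106×10⁻⁵ = 8.951×10⁻⁶ mol.
Φ = 1.48×10⁻⁶ mol / 8.951×10⁻⁶ mol photons = 0.17.

Φ = 0.17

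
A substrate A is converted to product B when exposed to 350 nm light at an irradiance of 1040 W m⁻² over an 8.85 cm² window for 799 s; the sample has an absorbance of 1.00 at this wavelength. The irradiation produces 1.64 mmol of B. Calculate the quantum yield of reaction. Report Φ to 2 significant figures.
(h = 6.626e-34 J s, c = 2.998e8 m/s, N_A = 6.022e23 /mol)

Φ = 0.85

Product: 1.64 mmol = 0.00164 mol.
Photon energy at 350 nm: hc/λ = (6.626e-34)(2.998e8)/(350e-9) = 5.676e-19 J.
Energy delivered: (1040 W m⁻²)(8.85e-4 m²)(799 s) = 735.4 J.
Photons incident: 735.4 / 5.676e-19 = 1.296e21, i.e. 1.296e21/6.022e23 = 0.002152 mol.
Fraction absorbed: 1 − 10^(−1.00) = 0.9000.
Photons absorbed: 0.9000 × 0.002152 = 0.001937 mol.
Φ = 0.00164 mol / 0.001937 mol photons = 0.85.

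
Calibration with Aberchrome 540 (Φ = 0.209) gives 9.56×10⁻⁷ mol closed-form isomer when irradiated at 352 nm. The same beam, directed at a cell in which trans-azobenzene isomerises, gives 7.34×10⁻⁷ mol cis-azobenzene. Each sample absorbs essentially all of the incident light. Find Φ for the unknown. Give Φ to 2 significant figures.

Photons absorbed by the actinometer: 9.56×10⁻⁷ / 0.209 = 4.574×10⁻⁶ mol.
Φ(unknown) = 7.34×10⁻⁷ / 4.574×10⁻⁶ = 0.16.

Φ = 0.16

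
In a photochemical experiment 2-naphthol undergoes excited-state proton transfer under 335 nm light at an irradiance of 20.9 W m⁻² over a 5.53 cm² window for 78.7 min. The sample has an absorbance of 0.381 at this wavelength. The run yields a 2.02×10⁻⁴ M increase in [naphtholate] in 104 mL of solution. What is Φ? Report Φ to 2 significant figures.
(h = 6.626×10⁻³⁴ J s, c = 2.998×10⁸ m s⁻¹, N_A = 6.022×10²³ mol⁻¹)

Product: (2.02×10⁻⁴ M)(0.104 L) = 2.101×10⁻⁵ mol.
Photon energy at 335 nm: hc/λ = (6.626×10⁻³⁴)(2.998×10⁸)/(335×10⁻⁹) = 5.930×10⁻¹⁹ J.
Energy delivered: (20.9 W m⁻²)(5.53×10⁻⁴ m²)(4722 s) = 54.58 J.
Photons incident: 54.58 / 5.930×10⁻¹⁹ = 9.204×10¹⁹, i.e. 9.204×10¹⁹/6.022×10²³ = 1.528×10⁻⁴ mol.
Fraction absorbed: 1 − 10^(−0.381) = 0.5841.
Photons absorbed: 0.5841 × 1.528×10⁻⁴ = 8.925×10⁻⁵ mol.
Φ = 2.101×10⁻⁵ mol / 8.925×10⁻⁵ mol photons = 0.24.

Φ = 0.24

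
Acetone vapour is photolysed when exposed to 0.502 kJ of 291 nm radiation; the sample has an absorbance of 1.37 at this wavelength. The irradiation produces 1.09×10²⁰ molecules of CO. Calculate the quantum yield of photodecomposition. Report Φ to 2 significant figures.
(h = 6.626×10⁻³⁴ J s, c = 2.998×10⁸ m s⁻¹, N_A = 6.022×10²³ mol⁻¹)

Φ = 0.15

Product: 1.09×10²⁰ / 6.022×10²³ = 1.810×10⁻⁴ mol.
Photon energy at 291 nm: hc/λ = (6.626×10⁻³⁴)(2.998×10⁸)/(291×10⁻⁹) = 6.826×10⁻¹⁹ J.
Incident energy: 0.502 kJ = 502 J.
Photons incident: 502 / 6.826×10⁻¹⁹ = 7.354×10²⁰, i.e. 7.354×10²⁰/6.022×10²³ = 0.001221 mol.
Fraction absorbed: 1 − 10^(−1.37) = 0.9573.
Photons absorbed: 0.9573 × 0.001221 = 0.001169 mol.
Φ = 1.810×10⁻⁴ mol / 0.001169 mol photons = 0.15.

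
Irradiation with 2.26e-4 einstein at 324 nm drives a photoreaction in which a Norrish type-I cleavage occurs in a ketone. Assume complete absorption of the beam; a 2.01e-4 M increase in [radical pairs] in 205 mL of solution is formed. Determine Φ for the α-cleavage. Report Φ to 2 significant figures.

Product: (2.01e-4 M)(0.205 L) = 4.120e-5 mol.
Φ = 4.120e-5 mol / 2.26e-4 mol photons = 0.18.

Φ = 0.18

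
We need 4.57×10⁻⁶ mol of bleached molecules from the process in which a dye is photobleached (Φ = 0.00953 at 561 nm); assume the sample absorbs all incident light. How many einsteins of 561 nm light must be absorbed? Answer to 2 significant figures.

Photons that must be absorbed: 4.57×10⁻⁶ / 0.00953 = 4.795×10⁻⁴ mol.

4.8×10⁻⁴ einstein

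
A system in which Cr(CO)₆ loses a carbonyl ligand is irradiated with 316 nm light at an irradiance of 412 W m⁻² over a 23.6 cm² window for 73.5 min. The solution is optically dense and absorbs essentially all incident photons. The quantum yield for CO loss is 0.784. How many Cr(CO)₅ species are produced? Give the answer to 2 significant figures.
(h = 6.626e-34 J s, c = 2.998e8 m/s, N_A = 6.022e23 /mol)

5.3e21 species

Photon energy at 316 nm: hc/λ = (6.626e-34)(2.998e8)/(316e-9) = 6.286e-19 J.
Energy delivered: (412 W m⁻²)(23.6e-4 m²)(4410 s) = 4288 J.
Photons incident: 4288 / 6.286e-19 = 6.822e21, i.e. 6.822e21/6.022e23 = 0.01133 mol.
Product: Φ × n_abs = 0.784 × 0.01133 = 0.008883 mol.
As a count: 0.008883 × 6.022e23 = 5.3e21.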